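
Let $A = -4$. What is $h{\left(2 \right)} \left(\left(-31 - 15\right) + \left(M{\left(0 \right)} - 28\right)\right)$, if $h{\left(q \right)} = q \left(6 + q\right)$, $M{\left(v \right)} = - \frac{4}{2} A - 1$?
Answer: $-1072$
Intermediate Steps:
$M{\left(v \right)} = 7$ ($M{\left(v \right)} = - \frac{4}{2} \left(-4\right) - 1 = \left(-4\right) \frac{1}{2} \left(-4\right) - 1 = \left(-2\right) \left(-4\right) - 1 = 8 - 1 = 7$)
$h{\left(2 \right)} \left(\left(-31 - 15\right) + \left(M{\left(0 \right)} - 28\right)\right) = 2 \left(6 + 2\right) \left(\left(-31 - 15\right) + \left(7 - 28\right)\right) = 2 \cdot 8 \left(\left(-31 - 15\right) + \left(7 - 28\right)\right) = 16 \left(-46 - 21\right) = 16 \left(-67\right) = -1072$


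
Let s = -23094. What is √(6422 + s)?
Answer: 4*I*√1042 ≈ 129.12*I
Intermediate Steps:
√(6422 + s) = √(6422 - 23094) = √(-16672) = 4*I*√1042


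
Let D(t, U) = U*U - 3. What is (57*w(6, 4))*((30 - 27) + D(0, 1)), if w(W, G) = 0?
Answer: 0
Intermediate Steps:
D(t, U) = -3 + U² (D(t, U) = U² - 3 = -3 + U²)
(57*w(6, 4))*((30 - 27) + D(0, 1)) = (57*0)*((30 - 27) + (-3 + 1²)) = 0*(3 + (-3 + 1)) = 0*(3 - 2) = 0*1 = 0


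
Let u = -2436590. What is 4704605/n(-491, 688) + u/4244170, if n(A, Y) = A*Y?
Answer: -2079024299757/143371457936 ≈ -14.501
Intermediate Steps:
4704605/n(-491, 688) + u/4244170 = 4704605/((-491*688)) - 2436590/4244170 = 4704605/(-337808) - 2436590*1/4244170 = 4704605*(-1/337808) - 243659/424417 = -4704605/337808 - 243659/424417 = -2079024299757/143371457936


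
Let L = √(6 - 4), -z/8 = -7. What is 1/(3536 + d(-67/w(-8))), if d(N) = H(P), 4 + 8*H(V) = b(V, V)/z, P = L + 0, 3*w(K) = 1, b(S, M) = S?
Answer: 354794496/1254375940607 - 224*√2/1254375940607 ≈ 0.00028284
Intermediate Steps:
z = 56 (z = -8*(-7) = 56)
w(K) = ⅓ (w(K) = (⅓)*1 = ⅓)
L = √2 ≈ 1.4142
P = √2 (P = √2 + 0 = √2 ≈ 1.4142)
H(V) = -½ + V/448 (H(V) = -½ + (V/56)/8 = -½ + V/448)
d(N) = -½ + √2/448
1/(3536 + d(-67/w(-8))) = 1/(3536 + (-½ + √2/448)) = 1/(7071/2 + √2/448)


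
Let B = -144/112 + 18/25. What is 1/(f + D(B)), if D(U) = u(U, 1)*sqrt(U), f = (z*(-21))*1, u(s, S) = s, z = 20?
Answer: -750312500/315131573433 + 28875*I*sqrt(77)/105043857811 ≈ -0.0023809 + 2.4121e-6*I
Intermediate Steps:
f = -420 (f = (20*(-21))*1 = -420*1 = -420)
B = -99/175 (B = -144*1/112 + 18*(1/25) = -9/7 + 18/25 = -99/175 ≈ -0.56571)
D(U) = U**(3/2) (D(U) = U*sqrt(U) = U**(3/2))
1/(f + D(B)) = 1/(-420 + (-99/175)**(3/2)) = 1/(-420 - 297*I*sqrt(77)/6125)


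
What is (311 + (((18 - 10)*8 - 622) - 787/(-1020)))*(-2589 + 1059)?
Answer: 753459/2 ≈ 3.7673e+5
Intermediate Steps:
(311 + (((18 - 10)*8 - 622) - 787/(-1020)))*(-2589 + 1059) = (311 + ((8*8 - 622) - 787*(-1/1020)))*(-1530) = (311 + ((64 - 622) + 787/1020))*(-1530) = (311 + (-558 + 787/1020))*(-1530) = (311 - 568373/1020)*(-1530) = -251153/1020*(-1530) = 753459/2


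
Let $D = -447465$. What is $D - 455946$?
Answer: $-903411$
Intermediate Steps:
$D - 455946 = -447465 - 455946 = -903411$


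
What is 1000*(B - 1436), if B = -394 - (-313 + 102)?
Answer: -1619000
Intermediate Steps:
B = -183 (B = -394 - 1*(-211) = -394 + 211 = -183)
1000*(B - 1436) = 1000*(-183 - 1436) = 1000*(-1619) = -1619000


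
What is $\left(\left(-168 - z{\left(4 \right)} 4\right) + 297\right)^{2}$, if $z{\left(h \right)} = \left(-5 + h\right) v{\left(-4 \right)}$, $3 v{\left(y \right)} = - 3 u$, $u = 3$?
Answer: $13689$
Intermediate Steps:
$v{\left(y \right)} = -3$ ($v{\left(y \right)} = \frac{\left(-3\right) 3}{3} = \frac{1}{3} \left(-9\right) = -3$)
$z{\left(h \right)} = 15 - 3 h$ ($z{\left(h \right)} = \left(-5 + h\right) \left(-3\right) = 15 - 3 h$)
$\left(\left(-168 - z{\left(4 \right)} 4\right) + 297\right)^{2} = \left(\left(-168 - \left(15 - 12\right) 4\right) + 297\right)^{2} = \left(\left(-168 - 3 \cdot 4\right) + 297\right)^{2} = \left(\left(-168 - 12\right) + 297\right)^{2} = \left(-180 + 297\right)^{2} = 117^{2} = 13689$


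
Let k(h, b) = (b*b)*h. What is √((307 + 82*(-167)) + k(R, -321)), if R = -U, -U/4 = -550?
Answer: I*√226703587 ≈ 15057.0*I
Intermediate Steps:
U = 2200 (U = -4*(-550) = 2200)
R = -2200 (R = -1*2200 = -2200)
k(h, b) = h*b² (k(h, b) = b²*h = h*b²)
√((307 + 82*(-167)) + k(R, -321)) = √((307 + 82*(-167)) - 2200*(-321)²) = √((307 - 13694) - 2200*103041) = √(-13387 - 226690200) = √(-226703587) = I*√226703587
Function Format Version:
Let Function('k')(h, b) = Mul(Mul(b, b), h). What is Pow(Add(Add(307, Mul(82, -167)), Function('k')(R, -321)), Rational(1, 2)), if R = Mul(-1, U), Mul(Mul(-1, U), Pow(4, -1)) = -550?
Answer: Mul(I, Pow(226703587, Rational(1, 2))) ≈ Mul(15057., I)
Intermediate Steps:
U = 2200 (U = Mul(-4, -550) = 2200)
R = -2200 (R = Mul(-1, 2200) = -2200)
Function('k')(h, b) = Mul(h, Pow(b, 2)) (Function('k')(h, b) = Mul(Pow(b, 2), h) = Mul(h, Pow(b, 2)))
Pow(Add(Add(307, Mul(82, -167)), Function('k')(R, -321)), Rational(1, 2)) = Pow(Add(Add(307, Mul(82, -167)), Mul(-2200, Pow(-321, 2))), Rational(1, 2)) = Pow(Add(Add(307, -13694), Mul(-2200, 103041)), Rational(1, 2)) = Pow(Add(-13387, -226690200), Rational(1, 2)) = Pow(-226703587, Rational(1, 2)) = Mul(I, Pow(226703587, Rational(1, 2)))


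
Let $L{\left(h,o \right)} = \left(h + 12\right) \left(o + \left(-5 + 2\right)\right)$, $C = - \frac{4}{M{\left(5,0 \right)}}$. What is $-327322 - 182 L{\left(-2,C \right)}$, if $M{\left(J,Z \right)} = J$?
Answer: $-320406$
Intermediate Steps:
$C = - \frac{4}{5} \approx -0.8$
$L{\left(h,o \right)} = \left(-3 + o\right) \left(12 + h\right)$ ($L{\left(h,o \right)} = \left(12 + h\right) \left(o - 3\right) = \left(12 + h\right) \left(-3 + o\right) = \left(-3 + o\right) \left(12 + h\right)$)
$-327322 - 182 L{\left(-2,C \right)} = -327322 - 182 \left(-36 - -6 + 12 \left(- \frac{4}{5}\right) - - \frac{8}{5}\right) = -327322 - 182 \left(-36 + 6 - \frac{48}{5} + \frac{8}{5}\right) = -327322 - 182 \left(-38\right) = -327322 - -6916 = -327322 + 6916 = -320406$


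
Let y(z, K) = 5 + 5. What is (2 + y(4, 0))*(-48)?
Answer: -576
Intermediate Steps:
y(z, K) = 10
(2 + y(4, 0))*(-48) = (2 + 10)*(-48) = 12*(-48) = -576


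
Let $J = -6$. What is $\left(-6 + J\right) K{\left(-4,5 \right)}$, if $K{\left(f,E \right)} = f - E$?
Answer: $108$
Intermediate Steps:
$\left(-6 + J\right) K{\left(-4,5 \right)} = \left(-6 - 6\right) \left(-4 - 5\right) = - 12 \left(-4 - 5\right) = \left(-12\right) \left(-9\right) = 108$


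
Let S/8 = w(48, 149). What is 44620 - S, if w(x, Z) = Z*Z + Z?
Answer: -134180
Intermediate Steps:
w(x, Z) = Z + Z² (w(x, Z) = Z² + Z = Z + Z²)
S = 178800 (S = 8*(149*(1 + 149)) = 8*(149*150) = 8*22350 = 178800)
44620 - S = 44620 - 1*178800 = 44620 - 178800 = -134180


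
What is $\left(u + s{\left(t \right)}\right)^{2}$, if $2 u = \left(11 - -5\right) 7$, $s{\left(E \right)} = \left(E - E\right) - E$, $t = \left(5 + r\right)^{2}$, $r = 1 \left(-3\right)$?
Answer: $2704$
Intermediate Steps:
$r = -3$
$t = 4$ ($t = \left(5 - 3\right)^{2} = 2^{2} = 4$)
$s{\left(E \right)} = - E$ ($s{\left(E \right)} = 0 - E = - E$)
$u = 56$ ($u = \frac{\left(11 - -5\right) 7}{2} = \frac{\left(11 + 5\right) 7}{2} = \frac{16 \cdot 7}{2} = \frac{1}{2} \cdot 112 = 56$)
$\left(u + s{\left(t \right)}\right)^{2} = \left(56 - 4\right)^{2} = 52^{2} = 2704$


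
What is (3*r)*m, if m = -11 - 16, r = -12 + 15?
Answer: -243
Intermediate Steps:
r = 3
m = -27
(3*r)*m = (3*3)*(-27) = 9*(-27) = -243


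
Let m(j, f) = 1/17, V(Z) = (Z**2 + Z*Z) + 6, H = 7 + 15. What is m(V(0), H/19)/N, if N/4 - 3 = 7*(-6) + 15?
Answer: -1/1632 ≈ -0.00061275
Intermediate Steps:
H = 22
V(Z) = 6 + 2*Z**2 (V(Z) = (Z**2 + Z**2) + 6 = 2*Z**2 + 6 = 6 + 2*Z**2)
m(j, f) = 1/17
N = -96 (N = 12 + 4*(7*(-6) + 15) = 12 + 4*(-42 + 15) = 12 + 4*(-27) = 12 - 108 = -96)
m(V(0), H/19)/N = (1/17)/(-96) = (1/17)*(-1/96) = -1/1632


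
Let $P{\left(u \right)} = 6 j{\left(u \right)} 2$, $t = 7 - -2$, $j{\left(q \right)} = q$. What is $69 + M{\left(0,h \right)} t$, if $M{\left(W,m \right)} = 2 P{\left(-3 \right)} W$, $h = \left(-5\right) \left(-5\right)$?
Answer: $69$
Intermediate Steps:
$h = 25$
$t = 9$ ($t = 7 + 2 = 9$)
$P{\left(u \right)} = 12 u$ ($P{\left(u \right)} = 6 u 2 = 12 u$)
$M{\left(W,m \right)} = - 72 W$ ($M{\left(W,m \right)} = 2 \cdot 12 \left(-3\right) W = 2 \left(-36\right) W = - 72 W$)
$69 + M{\left(0,h \right)} t = 69 + \left(-72\right) 0 \cdot 9 = 69 + 0 \cdot 9 = 69 + 0 = 69$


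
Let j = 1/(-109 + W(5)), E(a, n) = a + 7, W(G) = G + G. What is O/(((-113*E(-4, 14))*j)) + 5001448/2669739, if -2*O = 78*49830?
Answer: -171213027290566/301680507 ≈ -5.6753e+5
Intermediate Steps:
O = -1943370 (O = -39*49830 = -½*3886740 = -1943370)
W(G) = 2*G
E(a, n) = 7 + a
j = -1/99 (j = 1/(-109 + 2*5) = 1/(-109 + 10) = 1/(-99) = -1/99 ≈ -0.010101)
O/(((-113*E(-4, 14))*j)) + 5001448/2669739 = -1943370*99/(113*(7 - 4)) + 5001448/2669739 = -1943370/(-113*3*(-1/99)) + 5001448*(1/2669739) = -1943370/((-339*(-1/99))) + 5001448/2669739 = -1943370/113/33 + 5001448/2669739 = -1943370*33/113 + 5001448/2669739 = -64131210/113 + 5001448/2669739 = -171213027290566/301680507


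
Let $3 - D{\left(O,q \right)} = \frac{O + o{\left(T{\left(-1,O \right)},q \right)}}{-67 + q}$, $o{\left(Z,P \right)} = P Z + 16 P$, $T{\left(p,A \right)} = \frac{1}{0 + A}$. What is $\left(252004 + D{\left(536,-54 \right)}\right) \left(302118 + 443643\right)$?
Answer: $\frac{6094355211669465}{32428} \approx 1.8793 \cdot 10^{11}$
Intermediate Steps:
$T{\left(p,A \right)} = \frac{1}{A}$
$o{\left(Z,P \right)} = 16 P + P Z$
$D{\left(O,q \right)} = 3 - \frac{O + q \left(16 + \frac{1}{O}\right)}{-67 + q}$
$\left(252004 + D{\left(536,-54 \right)}\right) \left(302118 + 443643\right) = \left(252004 + \frac{\left(-1\right) \left(-54\right) - 536^{2} - 107736 - 6968 \left(-54\right)}{536 \left(-67 - 54\right)}\right) \left(302118 + 443643\right) = \left(252004 + \frac{54 - 287296 - 107736 + 376272}{536 \left(-121\right)}\right) 745761 = \left(252004 + \frac{1}{536} \left(- \frac{1}{121}\right) \left(54 - 287296 - 107736 + 376272\right)\right) 745761 = \left(252004 + \frac{1}{536} \left(- \frac{1}{121}\right) \left(-18706\right)\right) 745761 = \left(252004 + \frac{9353}{32428}\right) 745761 = \frac{8171995065}{32428} \cdot 745761 = \frac{6094355211669465}{32428}$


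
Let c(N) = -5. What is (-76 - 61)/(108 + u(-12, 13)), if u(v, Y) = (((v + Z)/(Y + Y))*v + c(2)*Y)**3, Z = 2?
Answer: 300989/483499349 ≈ 0.00062252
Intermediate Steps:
u(v, Y) = (-5*Y + v*(2 + v)/(2*Y))**3 (u(v, Y) = (((v + 2)/(Y + Y))*v - 5*Y)**3 = (((2 + v)/((2*Y)))*v - 5*Y)**3 = (((2 + v)*(1/(2*Y)))*v - 5*Y)**3 = (((2 + v)/(2*Y))*v - 5*Y)**3 = (v*(2 + v)/(2*Y) - 5*Y)**3 = (-5*Y + v*(2 + v)/(2*Y))**3)
(-76 - 61)/(108 + u(-12, 13)) = (-76 - 61)/(108 + (1/8)*((-12)**2 - 10*13**2 + 2*(-12))**3/13**3) = -137/(108 + (1/8)*(1/2197)*(144 - 10*169 - 24)**3) = -137/(108 + (1/8)*(1/2197)*(144 - 1690 - 24)**3) = -137/(108 + (1/8)*(1/2197)*(-1570)**3) = -137/(108 + (1/8)*(1/2197)*(-3869893000)) = -137/(108 - 483736625/2197) = -137/(-483499349/2197) = -137*(-2197/483499349) = 300989/483499349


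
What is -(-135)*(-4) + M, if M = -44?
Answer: -584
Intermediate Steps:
-(-135)*(-4) + M = -(-135)*(-4) - 44 = -27*20 - 44 = -540 - 44 = -584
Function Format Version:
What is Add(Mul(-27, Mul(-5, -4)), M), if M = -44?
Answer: -584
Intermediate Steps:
Add(Mul(-27, Mul(-5, -4)), M) = Add(Mul(-27, Mul(-5, -4)), -44) = Add(Mul(-27, 20), -44) = Add(-540, -44) = -584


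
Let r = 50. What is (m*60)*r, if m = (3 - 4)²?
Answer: 3000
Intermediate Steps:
m = 1 (m = (-1)² = 1)
(m*60)*r = (1*60)*50 = 60*50 = 3000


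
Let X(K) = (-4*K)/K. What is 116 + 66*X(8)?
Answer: -148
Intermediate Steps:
X(K) = -4
116 + 66*X(8) = 116 + 66*(-4) = 116 - 264 = -148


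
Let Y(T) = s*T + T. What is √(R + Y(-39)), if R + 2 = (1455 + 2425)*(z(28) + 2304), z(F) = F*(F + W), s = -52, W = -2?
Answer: √11766147 ≈ 3430.2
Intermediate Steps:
z(F) = F*(-2 + F) (z(F) = F*(F - 2) = F*(-2 + F))
Y(T) = -51*T (Y(T) = -52*T + T = -51*T)
R = 11764158 (R = -2 + (1455 + 2425)*(28*(-2 + 28) + 2304) = -2 + 3880*(28*26 + 2304) = -2 + 3880*(728 + 2304) = -2 + 3880*3032 = -2 + 11764160 = 11764158)
√(R + Y(-39)) = √(11764158 - 51*(-39)) = √(11764158 + 1989) = √11766147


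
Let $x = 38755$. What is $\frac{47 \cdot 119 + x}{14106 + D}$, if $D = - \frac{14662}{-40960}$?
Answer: $\frac{908247040}{288898211} \approx 3.1438$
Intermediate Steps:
$D = \frac{7331}{20480}$ ($D = \left(-14662\right) \left(- \frac{1}{40960}\right) = \frac{7331}{20480} \approx 0.35796$)
$\frac{47 \cdot 119 + x}{14106 + D} = \frac{47 \cdot 119 + 38755}{14106 + \frac{7331}{20480}} = \frac{5593 + 38755}{\frac{288898211}{20480}} = 44348 \cdot \frac{20480}{288898211} = \frac{908247040}{288898211}$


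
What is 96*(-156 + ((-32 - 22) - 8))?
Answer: -20928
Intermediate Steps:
96*(-156 + ((-32 - 22) - 8)) = 96*(-156 + (-54 - 8)) = 96*(-156 - 62) = 96*(-218) = -20928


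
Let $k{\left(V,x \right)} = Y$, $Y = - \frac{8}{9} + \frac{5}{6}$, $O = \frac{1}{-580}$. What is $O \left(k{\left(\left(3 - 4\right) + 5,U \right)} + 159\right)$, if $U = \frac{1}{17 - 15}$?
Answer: $- \frac{2861}{10440} \approx -0.27404$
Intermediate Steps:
$O = - \frac{1}{580} \approx -0.0017241$
$Y = - \frac{1}{18}$ ($Y = \left(-8\right) \frac{1}{9} + 5 \cdot \frac{1}{6} = - \frac{8}{9} + \frac{5}{6} = - \frac{1}{18} \approx -0.055556$)
$U = \frac{1}{2} \approx 0.5$
$k{\left(V,x \right)} = - \frac{1}{18}$
$O \left(k{\left(\left(3 - 4\right) + 5,U \right)} + 159\right) = - \frac{- \frac{1}{18} + 159}{580} = \left(- \frac{1}{580}\right) \frac{2861}{18} = - \frac{2861}{10440}$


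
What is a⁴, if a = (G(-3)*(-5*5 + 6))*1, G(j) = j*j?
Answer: 855036081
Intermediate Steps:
G(j) = j²
a = -171 (a = ((-3)²*(-5*5 + 6))*1 = (9*(-25 + 6))*1 = (9*(-19))*1 = -171*1 = -171)
a⁴ = (-171)⁴ = 855036081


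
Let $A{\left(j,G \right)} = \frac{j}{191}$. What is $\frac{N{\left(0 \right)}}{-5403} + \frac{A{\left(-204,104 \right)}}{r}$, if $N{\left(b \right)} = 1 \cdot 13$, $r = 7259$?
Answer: $- \frac{1125077}{440652471} \approx -0.0025532$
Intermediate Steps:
$A{\left(j,G \right)} = \frac{j}{191}$ ($A{\left(j,G \right)} = j \frac{1}{191} = \frac{j}{191}$)
$N{\left(b \right)} = 13$
$\frac{N{\left(0 \right)}}{-5403} + \frac{A{\left(-204,104 \right)}}{r} = \frac{13}{-5403} + \frac{\frac{1}{191} \left(-204\right)}{7259} = 13 \left(- \frac{1}{5403}\right) - \frac{12}{81557} = - \frac{13}{5403} - \frac{12}{81557} = - \frac{1125077}{440652471}$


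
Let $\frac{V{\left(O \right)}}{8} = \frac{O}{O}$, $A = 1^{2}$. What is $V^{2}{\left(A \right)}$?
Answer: $64$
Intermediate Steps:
$A = 1$
$V{\left(O \right)} = 8$ ($V{\left(O \right)} = 8 \frac{O}{O} = 8 \cdot 1 = 8$)
$V^{2}{\left(A \right)} = 8^{2} = 64$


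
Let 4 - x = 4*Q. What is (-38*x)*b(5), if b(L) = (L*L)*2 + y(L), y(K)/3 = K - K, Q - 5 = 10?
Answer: 106400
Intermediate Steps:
Q = 15 (Q = 5 + 10 = 15)
y(K) = 0 (y(K) = 3*(K - K) = 3*0 = 0)
x = -56 (x = 4 - 4*15 = 4 - 1*60 = 4 - 60 = -56)
b(L) = 2*L² (b(L) = (L*L)*2 + 0 = L²*2 + 0 = 2*L² + 0 = 2*L²)
(-38*x)*b(5) = (-38*(-56))*(2*5²) = 2128*(2*25) = 2128*50 = 106400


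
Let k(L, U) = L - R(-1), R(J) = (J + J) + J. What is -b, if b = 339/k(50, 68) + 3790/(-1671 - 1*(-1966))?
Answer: -60175/3127 ≈ -19.244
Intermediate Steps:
R(J) = 3*J (R(J) = 2*J + J = 3*J)
k(L, U) = 3 + L (k(L, U) = L - 3*(-1) = L - 1*(-3) = L + 3 = 3 + L)
b = 60175/3127 (b = 339/(3 + 50) + 3790/(-1671 - 1*(-1966)) = 339/53 + 3790/(-1671 + 1966) = 339*(1/53) + 3790/295 = 339/53 + 3790*(1/295) = 339/53 + 758/59 = 60175/3127 ≈ 19.244)
-b = -1*60175/3127 = -60175/3127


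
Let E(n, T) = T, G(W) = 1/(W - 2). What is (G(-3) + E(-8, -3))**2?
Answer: 256/25 ≈ 10.240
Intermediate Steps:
G(W) = 1/(-2 + W)
(G(-3) + E(-8, -3))**2 = (1/(-2 - 3) - 3)**2 = (1/(-5) - 3)**2 = (-1/5 - 3)**2 = (-16/5)**2 = 256/25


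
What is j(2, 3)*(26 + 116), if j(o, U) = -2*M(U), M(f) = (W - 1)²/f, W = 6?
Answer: -7100/3 ≈ -2366.7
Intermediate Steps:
M(f) = 25/f (M(f) = (6 - 1)²/f = 5²/f = 25/f)
j(o, U) = -50/U
j(2, 3)*(26 + 116) = (-50/3)*(26 + 116) = -50*⅓*142 = -50/3*142 = -7100/3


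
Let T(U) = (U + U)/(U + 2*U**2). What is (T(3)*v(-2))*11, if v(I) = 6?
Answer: 132/7 ≈ 18.857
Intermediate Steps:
T(U) = 2*U/(U + 2*U**2) (T(U) = (2*U)/(U + 2*U**2) = 2*U/(U + 2*U**2))
(T(3)*v(-2))*11 = ((2/(1 + 2*3))*6)*11 = ((2/(1 + 6))*6)*11 = ((2/7)*6)*11 = (12/7)*11 = 132/7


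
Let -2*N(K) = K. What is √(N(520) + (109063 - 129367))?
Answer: 2*I*√5141 ≈ 143.4*I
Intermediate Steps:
N(K) = -K/2
√(N(520) + (109063 - 129367)) = √(-½*520 + (109063 - 129367)) = √(-260 - 20304) = √(-20564) = 2*I*√5141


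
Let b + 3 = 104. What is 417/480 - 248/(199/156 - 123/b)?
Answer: -625071451/145760 ≈ -4288.4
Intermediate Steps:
b = 101 (b = -3 + 104 = 101)
417/480 - 248/(199/156 - 123/b) = 417/480 - 248/(199/156 - 123/101) = 417*(1/480) - 248/(199*(1/156) - 123*1/101) = 139/160 - 248/(199/156 - 123/101) = 139/160 - 248/911/15756 = 139/160 - 248*15756/911 = 139/160 - 3907488/911 = -625071451/145760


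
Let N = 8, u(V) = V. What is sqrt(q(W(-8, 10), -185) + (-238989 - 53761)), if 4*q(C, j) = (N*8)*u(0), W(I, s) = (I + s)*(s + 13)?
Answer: 5*I*sqrt(11710) ≈ 541.06*I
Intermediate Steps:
W(I, s) = (13 + s)*(I + s) (W(I, s) = (I + s)*(13 + s) = (13 + s)*(I + s))
q(C, j) = 0 (q(C, j) = ((8*8)*0)/4 = (64*0)/4 = (1/4)*0 = 0)
sqrt(q(W(-8, 10), -185) + (-238989 - 53761)) = sqrt(0 + (-238989 - 53761)) = sqrt(0 - 292750) = sqrt(-292750) = 5*I*sqrt(11710)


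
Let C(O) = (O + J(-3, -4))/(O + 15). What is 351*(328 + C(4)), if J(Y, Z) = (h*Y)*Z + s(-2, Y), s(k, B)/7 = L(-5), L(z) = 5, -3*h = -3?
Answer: 2205333/19 ≈ 1.1607e+5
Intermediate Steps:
h = 1 (h = -⅓*(-3) = 1)
s(k, B) = 35 (s(k, B) = 7*5 = 35)
J(Y, Z) = 35 + Y*Z (J(Y, Z) = (1*Y)*Z + 35 = Y*Z + 35 = 35 + Y*Z)
C(O) = (47 + O)/(15 + O) (C(O) = (O + (35 - 3*(-4)))/(O + 15) = (O + (35 + 12))/(15 + O) = (O + 47)/(15 + O) = (47 + O)/(15 + O))
351*(328 + C(4)) = 351*(328 + (47 + 4)/(15 + 4)) = 351*(328 + 51/19) = 351*(6283/19) = 2205333/19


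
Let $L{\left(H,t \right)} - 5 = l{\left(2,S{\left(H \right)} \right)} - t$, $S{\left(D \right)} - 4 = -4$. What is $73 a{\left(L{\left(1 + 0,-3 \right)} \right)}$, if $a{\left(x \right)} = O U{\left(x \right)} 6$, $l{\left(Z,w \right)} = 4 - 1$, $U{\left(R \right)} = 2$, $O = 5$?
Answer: $4380$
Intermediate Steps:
$S{\left(D \right)} = 0$ ($S{\left(D \right)} = 4 - 4 = 0$)
$l{\left(Z,w \right)} = 3$
$L{\left(H,t \right)} = 8 - t$ ($L{\left(H,t \right)} = 5 - \left(-3 + t\right) = 8 - t$)
$a{\left(x \right)} = 60$ ($a{\left(x \right)} = 5 \cdot 2 \cdot 6 = 10 \cdot 6 = 60$)
$73 a{\left(L{\left(1 + 0,-3 \right)} \right)} = 73 \cdot 60 = 4380$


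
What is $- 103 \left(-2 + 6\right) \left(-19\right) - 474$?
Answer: $7354$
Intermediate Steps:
$- 103 \left(-2 + 6\right) \left(-19\right) - 474 = - 103 \cdot 4 \left(-19\right) - 474 = \left(-103\right) \left(-76\right) - 474 = 7828 - 474 = 7354$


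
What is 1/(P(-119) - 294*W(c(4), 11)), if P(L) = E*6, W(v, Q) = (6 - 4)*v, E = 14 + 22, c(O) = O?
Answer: -1/2136 ≈ -0.00046816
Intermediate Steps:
E = 36
W(v, Q) = 2*v
P(L) = 216 (P(L) = 36*6 = 216)
1/(P(-119) - 294*W(c(4), 11)) = 1/(216 - 588*4) = 1/(216 - 294*8) = 1/(216 - 2352) = 1/(-2136) = -1/2136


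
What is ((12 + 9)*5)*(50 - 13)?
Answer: 3885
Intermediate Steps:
((12 + 9)*5)*(50 - 13) = (21*5)*37 = 105*37 = 3885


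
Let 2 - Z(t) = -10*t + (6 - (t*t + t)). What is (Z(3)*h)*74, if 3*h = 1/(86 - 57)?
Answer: 2812/87 ≈ 32.322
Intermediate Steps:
h = 1/87 (h = 1/(3*(86 - 57)) = (⅓)/29 = (⅓)*(1/29) = 1/87 ≈ 0.011494)
Z(t) = -4 + t² + 11*t (Z(t) = 2 - (-10*t + (6 - (t*t + t))) = 2 - (-10*t + (6 - (t² + t))) = 2 - (-10*t + (6 - (t + t²))) = 2 - (-10*t + (6 + (-t - t²))) = 2 - (-10*t + (6 - t - t²)) = 2 - (6 - t² - 11*t) = 2 + (-6 + t² + 11*t) = -4 + t² + 11*t)
(Z(3)*h)*74 = ((-4 + 3² + 11*3)*(1/87))*74 = ((-4 + 9 + 33)*(1/87))*74 = (38*(1/87))*74 = (38/87)*74 = 2812/87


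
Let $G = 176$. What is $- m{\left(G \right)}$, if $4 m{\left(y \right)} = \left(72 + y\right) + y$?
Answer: $-106$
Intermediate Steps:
$m{\left(y \right)} = 18 + \frac{y}{2}$ ($m{\left(y \right)} = \frac{\left(72 + y\right) + y}{4} = \frac{72 + 2 y}{4} = 18 + \frac{y}{2}$)
$- m{\left(G \right)} = - (18 + \frac{1}{2} \cdot 176) = - (18 + 88) = \left(-1\right) 106 = -106$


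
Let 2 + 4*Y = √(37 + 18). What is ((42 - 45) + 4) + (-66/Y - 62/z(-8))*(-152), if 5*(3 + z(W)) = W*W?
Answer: 2112721/833 + 13376*√55/17 ≈ 8371.5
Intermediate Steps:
z(W) = -3 + W²/5 (z(W) = -3 + (W*W)/5 = -3 + W²/5)
Y = -½ + √55/4 (Y = -½ + √(37 + 18)/4 = -½ + √55/4 ≈ 1.3540)
((42 - 45) + 4) + (-66/Y - 62/z(-8))*(-152) = ((42 - 45) + 4) + (-66/(-½ + √55/4) - 62/(-3 + (⅕)*(-8)²))*(-152) = (-3 + 4) + (-66/(-½ + √55/4) - 62/(-3 + (⅕)*64))*(-152) = 1 + (-66/(-½ + √55/4) - 62/(-3 + 64/5))*(-152) = 1 + (-66/(-½ + √55/4) - 62/49/5)*(-152) = 1 + (-66/(-½ + √55/4) - 62*5/49)*(-152) = 1 + (-66/(-½ + √55/4) - 310/49)*(-152) = 1 + (-310/49 - 66/(-½ + √55/4))*(-152) = 1 + (47120/49 + 10032/(-½ + √55/4)) = 47169/49 + 10032/(-½ + √55/4)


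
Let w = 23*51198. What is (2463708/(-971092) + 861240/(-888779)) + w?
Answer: 254081888411225865/215771544167 ≈ 1.1776e+6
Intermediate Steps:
w = 1177554
(2463708/(-971092) + 861240/(-888779)) + w = (2463708/(-971092) + 861240/(-888779)) + 1177554 = (2463708*(-1/971092) + 861240*(-1/888779)) + 1177554 = (-615927/242773 - 861240/888779) + 1177554 = -756508801653/215771544167 + 1177554 = 254081888411225865/215771544167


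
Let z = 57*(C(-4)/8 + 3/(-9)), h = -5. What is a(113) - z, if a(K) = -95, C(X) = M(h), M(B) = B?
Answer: -323/8 ≈ -40.375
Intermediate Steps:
C(X) = -5
z = -437/8 (z = 57*(-5/8 + 3/(-9)) = 57*(-5*⅛ + 3*(-⅑)) = 57*(-5/8 - ⅓) = 57*(-23/24) = -437/8 ≈ -54.625)
a(113) - z = -95 - 1*(-437/8) = -95 + 437/8 = -323/8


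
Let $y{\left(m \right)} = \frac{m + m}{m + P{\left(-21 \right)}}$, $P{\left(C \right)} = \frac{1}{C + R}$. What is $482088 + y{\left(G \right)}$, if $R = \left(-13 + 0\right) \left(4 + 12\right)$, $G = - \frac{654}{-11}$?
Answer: $\frac{72195387972}{149755} \approx 4.8209 \cdot 10^{5}$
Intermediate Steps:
$G = \frac{654}{11}$ ($G = \left(-654\right) \left(- \frac{1}{11}\right) = \frac{654}{11} \approx 59.455$)
$R = -208$ ($R = \left(-13\right) 16 = -208$)
$P{\left(C \right)} = \frac{1}{-208 + C}$ ($P{\left(C \right)} = \frac{1}{C - 208} = \frac{1}{-208 + C}$)
$y{\left(m \right)} = \frac{2 m}{- \frac{1}{229} + m}$ ($y{\left(m \right)} = \frac{m + m}{m + \frac{1}{-208 - 21}} = \frac{2 m}{m + \frac{1}{-229}} = \frac{2 m}{m - \frac{1}{229}} = \frac{2 m}{- \frac{1}{229} + m}$)
$482088 + y{\left(G \right)} = 482088 + 458 \cdot \frac{654}{11} \frac{1}{-1 + 229 \cdot \frac{654}{11}} = 482088 + 458 \cdot \frac{654}{11} \frac{1}{-1 + \frac{149766}{11}} = 482088 + 458 \cdot \frac{654}{11} \frac{1}{\frac{149755}{11}} = 482088 + 458 \cdot \frac{654}{11} \cdot \frac{11}{149755} = 482088 + \frac{299532}{149755} = \frac{72195387972}{149755}$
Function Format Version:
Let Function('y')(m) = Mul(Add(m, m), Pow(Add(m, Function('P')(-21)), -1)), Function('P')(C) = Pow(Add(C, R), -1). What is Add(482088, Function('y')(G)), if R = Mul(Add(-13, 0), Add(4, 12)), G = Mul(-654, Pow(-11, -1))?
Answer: Rational(72195387972, 149755) ≈ 4.8209e+5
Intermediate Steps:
G = Rational(654, 11) (G = Mul(-654, Rational(-1, 11)) = Rational(654, 11) ≈ 59.455)
R = -208 (R = Mul(-13, 16) = -208)
Function('P')(C) = Pow(Add(-208, C), -1) (Function('P')(C) = Pow(Add(C, -208), -1) = Pow(Add(-208, C), -1))
Function('y')(m) = Mul(2, m, Pow(Add(Rational(-1, 229), m), -1)) (Function('y')(m) = Mul(Add(m, m), Pow(Add(m, Pow(Add(-208, -21), -1)), -1)) = Mul(Mul(2, m), Pow(Add(m, Pow(-229, -1)), -1)) = Mul(Mul(2, m), Pow(Add(m, Rational(-1, 229)), -1)) = Mul(Mul(2, m), Pow(Add(Rational(-1, 229), m), -1)) = Mul(2, m, Pow(Add(Rational(-1, 229), m), -1)))
Add(482088, Function('y')(G)) = Add(482088, Mul(458, Rational(654, 11), Pow(Add(-1, Mul(229, Rational(654, 11))), -1))) = Add(482088, Mul(458, Rational(654, 11), Pow(Add(-1, Rational(149766, 11)), -1))) = Add(482088, Mul(458, Rational(654, 11), Pow(Rational(149755, 11), -1))) = Add(482088, Mul(458, Rational(654, 11), Rational(11, 149755))) = Add(482088, Rational(299532, 149755)) = Rational(72195387972, 149755)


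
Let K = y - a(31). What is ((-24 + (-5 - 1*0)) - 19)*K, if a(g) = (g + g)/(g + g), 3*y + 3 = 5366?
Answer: -85760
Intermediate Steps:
y = 5363/3 (y = -1 + (⅓)*5366 = -1 + 5366/3 = 5363/3 ≈ 1787.7)
a(g) = 1 (a(g) = (2*g)/((2*g)) = (2*g)*(1/(2*g)) = 1)
K = 5360/3 (K = 5363/3 - 1*1 = 5363/3 - 1 = 5360/3 ≈ 1786.7)
((-24 + (-5 - 1*0)) - 19)*K = ((-24 + (-5 - 1*0)) - 19)*(5360/3) = ((-24 + (-5 + 0)) - 19)*(5360/3) = ((-24 - 5) - 19)*(5360/3) = (-29 - 19)*(5360/3) = -48*5360/3 = -85760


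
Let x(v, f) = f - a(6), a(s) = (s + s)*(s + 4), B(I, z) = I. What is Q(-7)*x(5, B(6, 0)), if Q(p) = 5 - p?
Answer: -1368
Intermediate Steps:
a(s) = 2*s*(4 + s) (a(s) = (2*s)*(4 + s) = 2*s*(4 + s))
x(v, f) = -120 + f (x(v, f) = f - 2*6*(4 + 6) = f - 2*6*10 = f - 1*120 = f - 120 = -120 + f)
Q(-7)*x(5, B(6, 0)) = (5 - 1*(-7))*(-120 + 6) = (5 + 7)*(-114) = 12*(-114) = -1368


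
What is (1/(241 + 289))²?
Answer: 1/280900 ≈ 3.5600e-6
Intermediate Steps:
(1/(241 + 289))² = (1/530)² = 1/280900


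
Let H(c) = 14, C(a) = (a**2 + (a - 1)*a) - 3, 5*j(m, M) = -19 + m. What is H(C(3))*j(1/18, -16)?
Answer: -2387/45 ≈ -53.044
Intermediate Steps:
j(m, M) = -19/5 + m/5 (j(m, M) = (-19 + m)/5 = -19/5 + m/5)
C(a) = -3 + a**2 + a*(-1 + a) (C(a) = (a**2 + (-1 + a)*a) - 3 = (a**2 + a*(-1 + a)) - 3 = -3 + a**2 + a*(-1 + a))
H(C(3))*j(1/18, -16) = 14*(-19/5 + (1/5)/18) = 14*(-19/5 + (1/5)*(1/18)) = 14*(-19/5 + 1/90) = 14*(-341/90) = -2387/45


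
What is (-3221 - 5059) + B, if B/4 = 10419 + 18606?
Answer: 107820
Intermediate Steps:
B = 116100 (B = 4*(10419 + 18606) = 4*29025 = 116100)
(-3221 - 5059) + B = (-3221 - 5059) + 116100 = -8280 + 116100 = 107820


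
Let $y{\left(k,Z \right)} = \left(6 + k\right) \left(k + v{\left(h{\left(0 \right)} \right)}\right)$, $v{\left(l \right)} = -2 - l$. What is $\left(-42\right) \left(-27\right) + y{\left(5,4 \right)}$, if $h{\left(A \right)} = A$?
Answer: $1167$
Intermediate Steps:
$y{\left(k,Z \right)} = \left(-2 + k\right) \left(6 + k\right)$ ($y{\left(k,Z \right)} = \left(6 + k\right) \left(k - 2\right) = \left(6 + k\right) \left(-2 + k\right) = \left(-2 + k\right) \left(6 + k\right)$)
$\left(-42\right) \left(-27\right) + y{\left(5,4 \right)} = \left(-42\right) \left(-27\right) + \left(-12 + 5^{2} + 4 \cdot 5\right) = 1134 + \left(-12 + 25 + 20\right) = 1134 + 33 = 1167$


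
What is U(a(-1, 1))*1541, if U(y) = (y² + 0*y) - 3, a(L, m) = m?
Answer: -3082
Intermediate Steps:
U(y) = -3 + y² (U(y) = (y² + 0) - 3 = y² - 3 = -3 + y²)
U(a(-1, 1))*1541 = (-3 + 1²)*1541 = (-3 + 1)*1541 = -2*1541 = -3082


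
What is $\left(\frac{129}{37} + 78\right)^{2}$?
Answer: $\frac{9090225}{1369} \approx 6640.0$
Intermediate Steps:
$\left(\frac{129}{37} + 78\right)^{2} = \left(\frac{3015}{37}\right)^{2} = \frac{9090225}{1369}$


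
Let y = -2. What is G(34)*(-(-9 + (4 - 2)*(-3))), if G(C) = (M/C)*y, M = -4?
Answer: 60/17 ≈ 3.5294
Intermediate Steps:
G(C) = 8/C (G(C) = -4/C*(-2) = 8/C)
G(34)*(-(-9 + (4 - 2)*(-3))) = (8/34)*(-(-9 + (4 - 2)*(-3))) = (8*(1/34))*(-(-9 + 2*(-3))) = 4*(-(-9 - 6))/17 = 4*(-1*(-15))/17 = (4/17)*15 = 60/17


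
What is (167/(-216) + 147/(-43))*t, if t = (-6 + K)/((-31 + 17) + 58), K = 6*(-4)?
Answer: 194665/68112 ≈ 2.8580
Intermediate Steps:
K = -24
t = -15/22 (t = (-6 - 24)/((-31 + 17) + 58) = -30/(-14 + 58) = -30/44 = -30*1/44 = -15/22 ≈ -0.68182)
(167/(-216) + 147/(-43))*t = (167/(-216) + 147/(-43))*(-15/22) = (167*(-1/216) + 147*(-1/43))*(-15/22) = (-167/216 - 147/43)*(-15/22) = -38933/9288*(-15/22) = 194665/68112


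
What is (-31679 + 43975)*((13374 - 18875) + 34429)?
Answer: 355698688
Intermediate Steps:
(-31679 + 43975)*((13374 - 18875) + 34429) = 12296*(-5501 + 34429) = 12296*28928 = 355698688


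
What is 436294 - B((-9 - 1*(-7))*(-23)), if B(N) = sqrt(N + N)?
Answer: 436294 - 2*sqrt(23) ≈ 4.3628e+5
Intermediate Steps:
B(N) = sqrt(2)*sqrt(N) (B(N) = sqrt(2*N) = sqrt(2)*sqrt(N))
436294 - B((-9 - 1*(-7))*(-23)) = 436294 - sqrt(2)*sqrt((-9 - 1*(-7))*(-23)) = 436294 - sqrt(2)*sqrt((-9 + 7)*(-23)) = 436294 - sqrt(2)*sqrt(-2*(-23)) = 436294 - sqrt(2)*sqrt(46) = 436294 - 2*sqrt(23)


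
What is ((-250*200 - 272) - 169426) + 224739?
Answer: 5041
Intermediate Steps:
((-250*200 - 272) - 169426) + 224739 = ((-50000 - 272) - 169426) + 224739 = (-50272 - 169426) + 224739 = -219698 + 224739 = 5041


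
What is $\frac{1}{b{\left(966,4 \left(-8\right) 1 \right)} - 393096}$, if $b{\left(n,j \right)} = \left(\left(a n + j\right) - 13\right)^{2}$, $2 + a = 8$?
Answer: $\frac{1}{32680905} \approx 3.0599 \cdot 10^{-8}$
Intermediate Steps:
$a = 6$ ($a = -2 + 8 = 6$)
$b{\left(n,j \right)} = \left(-13 + j + 6 n\right)^{2}$ ($b{\left(n,j \right)} = \left(\left(6 n + j\right) - 13\right)^{2} = \left(\left(j + 6 n\right) - 13\right)^{2} = \left(-13 + j + 6 n\right)^{2}$)
$\frac{1}{b{\left(966,4 \left(-8\right) 1 \right)} - 393096} = \frac{1}{\left(-13 + 4 \left(-8\right) 1 + 6 \cdot 966\right)^{2} - 393096} = \frac{1}{\left(-13 - 32 + 5796\right)^{2} - 393096} = \frac{1}{5751^{2} - 393096} = \frac{1}{33074001 - 393096} = \frac{1}{32680905}$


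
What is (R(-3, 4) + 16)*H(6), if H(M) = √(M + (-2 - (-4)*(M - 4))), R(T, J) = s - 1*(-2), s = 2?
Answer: 40*√3 ≈ 69.282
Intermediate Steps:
R(T, J) = 4 (R(T, J) = 2 - 1*(-2) = 2 + 2 = 4)
H(M) = √(-18 + 5*M) (H(M) = √(M + (-2 - (-4)*(-4 + M))) = √(M + (-2 - (16 - 4*M))) = √(M + (-2 + (-16 + 4*M))) = √(M + (-18 + 4*M)) = √(-18 + 5*M))
(R(-3, 4) + 16)*H(6) = (4 + 16)*√(-18 + 5*6) = 20*√(-18 + 30) = 20*√12 = 20*(2*√3) = 40*√3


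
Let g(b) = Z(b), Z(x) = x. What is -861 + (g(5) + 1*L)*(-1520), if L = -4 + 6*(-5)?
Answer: 43219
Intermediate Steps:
g(b) = b
L = -34 (L = -4 - 30 = -34)
-861 + (g(5) + 1*L)*(-1520) = -861 + (5 + 1*(-34))*(-1520) = -861 + (5 - 34)*(-1520) = -861 - 29*(-1520) = -861 + 44080 = 43219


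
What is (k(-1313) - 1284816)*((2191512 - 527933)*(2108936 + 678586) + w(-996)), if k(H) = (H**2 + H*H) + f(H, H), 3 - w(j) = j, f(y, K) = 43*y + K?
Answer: 9763061788080667950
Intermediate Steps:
f(y, K) = K + 43*y
w(j) = 3 - j
k(H) = 2*H**2 + 44*H (k(H) = (H**2 + H*H) + (H + 43*H) = (H**2 + H**2) + 44*H = 2*H**2 + 44*H)
(k(-1313) - 1284816)*((2191512 - 527933)*(2108936 + 678586) + w(-996)) = (2*(-1313)*(22 - 1313) - 1284816)*((2191512 - 527933)*(2108936 + 678586) + (3 - 1*(-996))) = (2*(-1313)*(-1291) - 1284816)*(1663579*2787522 + (3 + 996)) = (3390166 - 1284816)*(4637263061238 + 999) = 2105350*4637263062237 = 9763061788080667950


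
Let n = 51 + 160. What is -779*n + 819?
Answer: -163550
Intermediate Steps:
n = 211
-779*n + 819 = -779*211 + 819 = -164369 + 819 = -163550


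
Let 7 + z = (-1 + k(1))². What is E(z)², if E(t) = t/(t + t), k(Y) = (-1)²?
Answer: ¼ ≈ 0.25000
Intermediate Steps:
k(Y) = 1
z = -7 (z = -7 + (-1 + 1)² = -7 + 0² = -7 + 0 = -7)
E(t) = ½ (E(t) = t/((2*t)) = t*(1/(2*t)) = ½)
E(z)² = (½)² = ¼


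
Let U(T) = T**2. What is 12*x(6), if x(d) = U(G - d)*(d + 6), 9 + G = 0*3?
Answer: 32400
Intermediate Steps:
G = -9 (G = -9 + 0*3 = -9 + 0 = -9)
x(d) = (-9 - d)**2*(6 + d) (x(d) = (-9 - d)**2*(d + 6) = (-9 - d)**2*(6 + d))
12*x(6) = 12*((9 + 6)**2*(6 + 6)) = 12*(15**2*12) = 12*(225*12) = 12*2700 = 32400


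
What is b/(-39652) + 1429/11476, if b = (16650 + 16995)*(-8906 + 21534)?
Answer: -1218935167463/113761588 ≈ -10715.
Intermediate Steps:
b = 424869060 (b = 33645*12628 = 424869060)
b/(-39652) + 1429/11476 = 424869060/(-39652) + 1429/11476 = 424869060*(-1/39652) + 1429*(1/11476) = -106217265/9913 + 1429/11476 = -1218935167463/113761588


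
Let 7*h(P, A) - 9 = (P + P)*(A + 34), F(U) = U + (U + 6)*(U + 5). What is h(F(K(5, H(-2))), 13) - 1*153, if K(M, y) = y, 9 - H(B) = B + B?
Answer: 32308/7 ≈ 4615.4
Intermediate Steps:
H(B) = 9 - 2*B (H(B) = 9 - (B + B) = 9 - 2*B)
F(U) = U + (5 + U)*(6 + U) (F(U) = U + (6 + U)*(5 + U) = U + (5 + U)*(6 + U))
h(P, A) = 9/7 + 2*P*(34 + A)/7 (h(P, A) = 9/7 + ((P + P)*(A + 34))/7 = 9/7 + ((2*P)*(34 + A))/7 = 9/7 + (2*P*(34 + A))/7 = 9/7 + 2*P*(34 + A)/7)
h(F(K(5, H(-2))), 13) - 1*153 = (9/7 + 68*(30 + (9 - 2*(-2))² + 12*(9 - 2*(-2)))/7 + (2/7)*13*(30 + (9 - 2*(-2))² + 12*(9 - 2*(-2)))) - 1*153 = (9/7 + 68*(30 + (9 + 4)² + 12*(9 + 4))/7 + (2/7)*13*(30 + (9 + 4)² + 12*(9 + 4))) - 153 = (9/7 + 68*(30 + 13² + 12*13)/7 + (2/7)*13*(30 + 13² + 12*13)) - 153 = (9/7 + 68*(30 + 169 + 156)/7 + (2/7)*13*(30 + 169 + 156)) - 153 = (9/7 + (68/7)*355 + (2/7)*13*355) - 153 = (9/7 + 24140/7 + 9230/7) - 153 = 33379/7 - 153 = 32308/7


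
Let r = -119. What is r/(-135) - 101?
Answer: -13516/135 ≈ -100.12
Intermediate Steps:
r/(-135) - 101 = -119/(-135) - 101 = -1/135*(-119) - 101 = 119/135 - 101 = -13516/135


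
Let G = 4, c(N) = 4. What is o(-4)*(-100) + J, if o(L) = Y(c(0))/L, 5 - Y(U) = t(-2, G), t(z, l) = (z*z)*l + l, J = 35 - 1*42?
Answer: -382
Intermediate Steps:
J = -7 (J = 35 - 42 = -7)
t(z, l) = l + l*z**2 (t(z, l) = z**2*l + l = l*z**2 + l = l + l*z**2)
Y(U) = -15 (Y(U) = 5 - 4*(1 + (-2)**2) = 5 - 4*(1 + 4) = 5 - 4*5 = 5 - 1*20 = 5 - 20 = -15)
o(L) = -15/L
o(-4)*(-100) + J = -15/(-4)*(-100) - 7 = -15*(-1/4)*(-100) - 7 = (15/4)*(-100) - 7 = -375 - 7 = -382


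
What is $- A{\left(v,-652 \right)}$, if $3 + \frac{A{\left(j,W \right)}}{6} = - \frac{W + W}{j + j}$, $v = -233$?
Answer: $\frac{8106}{233} \approx 34.79$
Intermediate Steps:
$A{\left(j,W \right)} = -18 - \frac{6 W}{j}$ ($A{\left(j,W \right)} = -18 + 6 \left(- \frac{W + W}{j + j}\right) = -18 + 6 \left(- \frac{2 W}{2 j}\right) = -18 + 6 \left(- 2 W \frac{1}{2 j}\right) = -18 + 6 \left(- \frac{W}{j}\right) = -18 - \frac{6 W}{j}$)
$- A{\left(v,-652 \right)} = - (-18 - - \frac{3912}{-233}) = - (-18 - \left(-3912\right) \left(- \frac{1}{233}\right)) = - (-18 - \frac{3912}{233}) = \left(-1\right) \left(- \frac{8106}{233}\right) = \frac{8106}{233}$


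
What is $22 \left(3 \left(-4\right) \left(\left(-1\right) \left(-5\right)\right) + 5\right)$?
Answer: $-1210$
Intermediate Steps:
$22 \left(3 \left(-4\right) \left(\left(-1\right) \left(-5\right)\right) + 5\right) = 22 \left(\left(-12\right) 5 + 5\right) = 22 \left(-60 + 5\right) = 22 \left(-55\right) = -1210$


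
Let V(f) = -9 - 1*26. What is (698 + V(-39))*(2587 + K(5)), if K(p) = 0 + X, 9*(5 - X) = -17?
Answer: 5159245/3 ≈ 1.7197e+6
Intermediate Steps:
V(f) = -35 (V(f) = -9 - 26 = -35)
X = 62/9 (X = 5 - ⅑*(-17) = 5 + 17/9 = 62/9 ≈ 6.8889)
K(p) = 62/9 (K(p) = 0 + 62/9 = 62/9)
(698 + V(-39))*(2587 + K(5)) = (698 - 35)*(2587 + 62/9) = 663*(23345/9) = 5159245/3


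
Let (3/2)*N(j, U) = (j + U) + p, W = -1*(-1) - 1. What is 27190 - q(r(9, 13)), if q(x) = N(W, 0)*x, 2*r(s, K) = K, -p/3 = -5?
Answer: 27125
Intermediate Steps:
p = 15 (p = -3*(-5) = 15)
W = 0 (W = 1 - 1 = 0)
N(j, U) = 10 + 2*U/3 + 2*j/3 (N(j, U) = 2*((j + U) + 15)/3 = 2*((U + j) + 15)/3 = 2*(15 + U + j)/3 = 10 + 2*U/3 + 2*j/3)
r(s, K) = K/2
q(x) = 10*x (q(x) = (10 + (⅔)*0 + (⅔)*0)*x = (10 + 0 + 0)*x = 10*x)
27190 - q(r(9, 13)) = 27190 - 10*(½)*13 = 27190 - 10*13/2 = 27190 - 1*65 = 27190 - 65 = 27125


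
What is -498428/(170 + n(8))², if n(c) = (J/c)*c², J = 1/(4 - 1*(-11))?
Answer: -28036575/1635841 ≈ -17.139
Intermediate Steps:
J = 1/15 (J = 1/(4 + 11) = 1/15 ≈ 0.066667)
n(c) = c/15 (n(c) = (1/(15*c))*c² = c/15)
-498428/(170 + n(8))² = -498428/(170 + (1/15)*8)² = -498428/(170 + 8/15)² = -498428/((2558/15)²) = -498428/6543364/225 = -498428*225/6543364 = -28036575/1635841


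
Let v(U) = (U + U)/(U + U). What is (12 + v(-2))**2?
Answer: 169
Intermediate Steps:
v(U) = 1 (v(U) = (2*U)/((2*U)) = (2*U)*(1/(2*U)) = 1)
(12 + v(-2))**2 = (12 + 1)**2 = 13**2 = 169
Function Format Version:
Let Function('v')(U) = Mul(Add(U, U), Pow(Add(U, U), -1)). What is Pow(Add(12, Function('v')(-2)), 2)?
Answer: 169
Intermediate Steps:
Function('v')(U) = 1 (Function('v')(U) = Mul(Mul(2, U), Pow(Mul(2, U), -1)) = Mul(Mul(2, U), Mul(Rational(1, 2), Pow(U, -1))) = 1)
Pow(Add(12, Function('v')(-2)), 2) = Pow(Add(12, 1), 2) = Pow(13, 2) = 169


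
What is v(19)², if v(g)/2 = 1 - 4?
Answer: 36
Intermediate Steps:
v(g) = -6 (v(g) = 2*(1 - 4) = 2*(-3) = -6)
v(19)² = (-6)² = 36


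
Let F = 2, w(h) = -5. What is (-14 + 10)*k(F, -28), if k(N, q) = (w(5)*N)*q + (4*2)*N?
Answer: -1184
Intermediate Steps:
k(N, q) = 8*N - 5*N*q (k(N, q) = (-5*N)*q + (4*2)*N = -5*N*q + 8*N = 8*N - 5*N*q)
(-14 + 10)*k(F, -28) = (-14 + 10)*(2*(8 - 5*(-28))) = -8*(8 + 140) = -8*148 = -4*296 = -1184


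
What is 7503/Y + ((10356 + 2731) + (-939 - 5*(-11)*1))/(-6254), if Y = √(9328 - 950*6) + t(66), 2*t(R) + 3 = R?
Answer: -6041050241/65935922 + 60024*√907/10543 ≈ 79.841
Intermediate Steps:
t(R) = -3/2 + R/2
Y = 63/2 + 2*√907 (Y = √(9328 - 950*6) + (-3/2 + (½)*66) = √(9328 - 5700) + (-3/2 + 33) = √3628 + 63/2 = 2*√907 + 63/2 = 63/2 + 2*√907 ≈ 91.733)
7503/Y + ((10356 + 2731) + (-939 - 5*(-11)*1))/(-6254) = 7503/(63/2 + 2*√907) + ((10356 + 2731) + (-939 - 5*(-11)*1))/(-6254) = 7503/(63/2 + 2*√907) + (13087 + (-939 + 55*1))*(-1/6254) = 7503/(63/2 + 2*√907) + (13087 + (-939 + 55))*(-1/6254) = 7503/(63/2 + 2*√907) + (13087 - 884)*(-1/6254) = 7503/(63/2 + 2*√907) + 12203*(-1/6254) = 7503/(63/2 + 2*√907) - 12203/6254 = -12203/6254 + 7503/(63/2 + 2*√907)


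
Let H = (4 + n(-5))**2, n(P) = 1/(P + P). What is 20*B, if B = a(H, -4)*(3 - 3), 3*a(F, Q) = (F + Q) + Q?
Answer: 0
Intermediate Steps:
n(P) = 1/(2*P)
H = 1521/100 (H = (4 + (1/2)/(-5))**2 = (4 + (1/2)*(-1/5))**2 = (4 - 1/10)**2 = (39/10)**2 = 1521/100 ≈ 15.210)
a(F, Q) = F/3 + 2*Q/3 (a(F, Q) = ((F + Q) + Q)/3 = (F + 2*Q)/3 = F/3 + 2*Q/3)
B = 0 (B = ((1/3)*(1521/100) + (2/3)*(-4))*(3 - 3) = (507/100 - 8/3)*0 = (721/300)*0 = 0)
20*B = 20*0 = 0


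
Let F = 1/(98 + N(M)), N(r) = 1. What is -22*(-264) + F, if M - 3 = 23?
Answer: 574993/99 ≈ 5808.0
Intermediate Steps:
M = 26 (M = 3 + 23 = 26)
F = 1/99 (F = 1/(98 + 1) = 1/99 ≈ 0.010101)
-22*(-264) + F = -22*(-264) + 1/99 = 5808 + 1/99 = 574993/99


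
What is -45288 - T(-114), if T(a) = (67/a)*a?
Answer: -45355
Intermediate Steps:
T(a) = 67
-45288 - T(-114) = -45288 - 1*67 = -45288 - 67 = -45355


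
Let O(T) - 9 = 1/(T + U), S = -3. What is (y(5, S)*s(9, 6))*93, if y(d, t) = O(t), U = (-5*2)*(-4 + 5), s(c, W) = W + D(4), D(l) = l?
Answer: 107880/13 ≈ 8298.5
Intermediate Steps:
s(c, W) = 4 + W (s(c, W) = W + 4 = 4 + W)
U = -10 (U = -10*1 = -10)
O(T) = 9 + 1/(-10 + T) (O(T) = 9 + 1/(T - 10) = 9 + 1/(-10 + T))
y(d, t) = (-89 + 9*t)/(-10 + t)
(y(5, S)*s(9, 6))*93 = (((-89 + 9*(-3))/(-10 - 3))*(4 + 6))*93 = (((-89 - 27)/(-13))*10)*93 = (-1/13*(-116)*10)*93 = ((116/13)*10)*93 = (1160/13)*93 = 107880/13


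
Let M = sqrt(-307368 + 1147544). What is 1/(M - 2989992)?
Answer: -373749/1117506414986 - sqrt(52511)/2235012829972 ≈ -3.3455e-7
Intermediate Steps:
M = 4*sqrt(52511) (M = sqrt(840176) = 4*sqrt(52511) ≈ 916.61)
1/(M - 2989992) = 1/(4*sqrt(52511) - 2989992) = 1/(-2989992 + 4*sqrt(52511))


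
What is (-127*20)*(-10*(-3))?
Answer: -76200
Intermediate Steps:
(-127*20)*(-10*(-3)) = -2540*30 = -76200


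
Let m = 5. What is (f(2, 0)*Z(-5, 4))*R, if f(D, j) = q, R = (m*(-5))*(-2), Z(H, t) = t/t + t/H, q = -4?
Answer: -40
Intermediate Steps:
Z(H, t) = 1 + t/H
R = 50 (R = (5*(-5))*(-2) = -25*(-2) = 50)
f(D, j) = -4
(f(2, 0)*Z(-5, 4))*R = -4*(-5 + 4)/(-5)*50 = -(-4)*(-1)/5*50 = -4*1/5*50 = -4/5*50 = -40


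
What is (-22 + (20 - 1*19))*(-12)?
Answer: 252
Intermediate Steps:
(-22 + (20 - 1*19))*(-12) = (-22 + (20 - 19))*(-12) = (-22 + 1)*(-12) = -21*(-12) = 252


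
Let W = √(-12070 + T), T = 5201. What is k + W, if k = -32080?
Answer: -32080 + I*√6869 ≈ -32080.0 + 82.879*I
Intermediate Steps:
W = I*√6869 (W = √(-12070 + 5201) = √(-6869) = I*√6869 ≈ 82.879*I)
k + W = -32080 + I*√6869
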